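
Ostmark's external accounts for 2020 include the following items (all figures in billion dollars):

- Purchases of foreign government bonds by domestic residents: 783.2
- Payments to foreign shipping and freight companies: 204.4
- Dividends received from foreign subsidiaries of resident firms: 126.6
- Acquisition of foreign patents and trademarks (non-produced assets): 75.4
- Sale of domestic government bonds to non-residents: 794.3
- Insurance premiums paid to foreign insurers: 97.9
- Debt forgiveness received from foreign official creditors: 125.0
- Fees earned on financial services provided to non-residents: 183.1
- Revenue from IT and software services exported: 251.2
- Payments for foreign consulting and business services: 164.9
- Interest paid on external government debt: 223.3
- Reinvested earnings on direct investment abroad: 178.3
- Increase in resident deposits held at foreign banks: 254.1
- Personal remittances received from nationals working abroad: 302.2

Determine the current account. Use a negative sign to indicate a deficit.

350.9

Services: -97.9 + 183.1 - 204.4 - 164.9 + 251.2 = -32.9
Primary income: -223.3 + 126.6 + 178.3 = 81.6
Secondary income: 302.2
Current account = (-32.9) + 81.6 + 302.2 = 350.9
(Excluded from the current account — financial account: purchases of foreign government bonds by domestic residents 783.2, sale of domestic government bonds to non-residents 794.3, increase in resident deposits held at foreign banks 254.1; capital account: acquisition of foreign patents and trademarks (non-produced assets) 75.4, debt forgiveness received from foreign official creditors 125.0.)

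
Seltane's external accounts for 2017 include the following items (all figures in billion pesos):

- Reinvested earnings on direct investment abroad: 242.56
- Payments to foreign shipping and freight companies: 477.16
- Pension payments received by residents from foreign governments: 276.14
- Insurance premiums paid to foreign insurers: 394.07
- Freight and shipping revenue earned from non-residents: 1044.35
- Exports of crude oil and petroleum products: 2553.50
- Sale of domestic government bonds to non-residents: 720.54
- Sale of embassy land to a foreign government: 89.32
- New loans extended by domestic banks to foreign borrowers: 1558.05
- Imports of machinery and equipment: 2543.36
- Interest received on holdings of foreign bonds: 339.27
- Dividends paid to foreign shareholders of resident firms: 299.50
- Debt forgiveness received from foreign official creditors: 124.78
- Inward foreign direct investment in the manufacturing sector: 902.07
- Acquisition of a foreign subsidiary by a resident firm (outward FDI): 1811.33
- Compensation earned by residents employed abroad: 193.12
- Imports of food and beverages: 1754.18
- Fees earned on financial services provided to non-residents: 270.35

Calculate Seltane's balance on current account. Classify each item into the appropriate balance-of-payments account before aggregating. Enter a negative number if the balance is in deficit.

-548.98

Goods: -1754.18 + 2553.50 - 2543.36 = -1744.04
Services: -477.16 + 1044.35 - 394.07 + 270.35 = 443.47
Primary income: 339.27 - 299.50 + 242.56 + 193.12 = 475.45
Secondary income: 276.14
Current account = (-1744.04) + 443.47 + 475.45 + 276.14 = -548.98
(Excluded from the current account — financial account: sale of domestic government bonds to non-residents 720.54, new loans extended by domestic banks to foreign borrowers 1558.05, inward foreign direct investment in the manufacturing sector 902.07, acquisition of a foreign subsidiary by a resident firm (outward FDI) 1811.33; capital account: sale of embassy land to a foreign government 89.32, debt forgiveness received from foreign official creditors 124.78.)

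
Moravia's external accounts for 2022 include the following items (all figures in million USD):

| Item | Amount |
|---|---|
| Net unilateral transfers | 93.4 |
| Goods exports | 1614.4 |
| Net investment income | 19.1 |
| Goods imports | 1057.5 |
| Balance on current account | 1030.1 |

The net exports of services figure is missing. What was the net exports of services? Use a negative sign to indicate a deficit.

360.7

Current account = goods balance + services balance + net primary income + net secondary income
Sum of the known components = 669.4
Net exports of services = CA - (known components) = 1030.1 - 669.4 = 360.7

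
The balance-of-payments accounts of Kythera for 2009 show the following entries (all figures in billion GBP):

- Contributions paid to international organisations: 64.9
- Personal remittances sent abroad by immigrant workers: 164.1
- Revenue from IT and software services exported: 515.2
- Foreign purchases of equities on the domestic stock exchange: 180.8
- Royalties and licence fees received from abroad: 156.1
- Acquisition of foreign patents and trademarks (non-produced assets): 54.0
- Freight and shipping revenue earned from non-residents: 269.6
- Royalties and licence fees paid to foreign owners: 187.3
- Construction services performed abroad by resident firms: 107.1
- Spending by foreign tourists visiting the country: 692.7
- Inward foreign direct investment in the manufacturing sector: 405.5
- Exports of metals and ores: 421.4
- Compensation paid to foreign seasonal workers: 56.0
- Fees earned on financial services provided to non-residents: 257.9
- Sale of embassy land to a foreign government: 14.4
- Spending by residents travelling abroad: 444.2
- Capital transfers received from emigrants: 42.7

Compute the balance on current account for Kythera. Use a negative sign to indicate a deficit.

Goods: 421.4
Services: -444.2 + 269.6 + 107.1 + 156.1 + 692.7 + 257.9 - 187.3 + 515.2 = 1367.1
Primary income: -56.0
Secondary income: -164.1 - 64.9 = -229.0
Current account = 421.4 + 1367.1 + (-56.0) + (-229.0) = 1503.5
(Excluded from the current account — financial account: foreign purchases of equities on the domestic stock exchange 180.8, inward foreign direct investment in the manufacturing sector 405.5; capital account: acquisition of foreign patents and trademarks (non-produced assets) 54.0, sale of embassy land to a foreign government 14.4, capital transfers received from emigrants 42.7.)

1503.5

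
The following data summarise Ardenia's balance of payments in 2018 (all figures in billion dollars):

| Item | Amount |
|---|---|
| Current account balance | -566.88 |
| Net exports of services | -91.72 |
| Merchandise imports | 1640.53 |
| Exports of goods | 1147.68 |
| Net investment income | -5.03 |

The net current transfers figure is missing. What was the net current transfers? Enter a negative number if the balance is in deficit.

Current account = goods balance + services balance + net primary income + net secondary income
Sum of the known components = -589.60
Net current transfers = CA - (known components) = -566.88 - (-589.60) = 22.72

22.72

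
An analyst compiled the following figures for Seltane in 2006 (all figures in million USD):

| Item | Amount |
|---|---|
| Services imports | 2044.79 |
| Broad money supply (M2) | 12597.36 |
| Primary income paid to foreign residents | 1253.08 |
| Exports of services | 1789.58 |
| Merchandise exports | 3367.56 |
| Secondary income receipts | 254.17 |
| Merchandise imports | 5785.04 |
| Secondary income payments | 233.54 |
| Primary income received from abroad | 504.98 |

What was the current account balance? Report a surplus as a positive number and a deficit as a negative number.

-3400.16

Goods balance = 3367.56 - 5785.04 = -2417.48
Services balance = 1789.58 - 2044.79 = -255.21
Trade balance (goods + services) = -2417.48 + (-255.21) = -2672.69
Net primary income = 504.98 - 1253.08 = -748.10
Net secondary income = 254.17 - 233.54 = 20.63
Current account = -2672.69 + (-748.10) + 20.63 = -3400.16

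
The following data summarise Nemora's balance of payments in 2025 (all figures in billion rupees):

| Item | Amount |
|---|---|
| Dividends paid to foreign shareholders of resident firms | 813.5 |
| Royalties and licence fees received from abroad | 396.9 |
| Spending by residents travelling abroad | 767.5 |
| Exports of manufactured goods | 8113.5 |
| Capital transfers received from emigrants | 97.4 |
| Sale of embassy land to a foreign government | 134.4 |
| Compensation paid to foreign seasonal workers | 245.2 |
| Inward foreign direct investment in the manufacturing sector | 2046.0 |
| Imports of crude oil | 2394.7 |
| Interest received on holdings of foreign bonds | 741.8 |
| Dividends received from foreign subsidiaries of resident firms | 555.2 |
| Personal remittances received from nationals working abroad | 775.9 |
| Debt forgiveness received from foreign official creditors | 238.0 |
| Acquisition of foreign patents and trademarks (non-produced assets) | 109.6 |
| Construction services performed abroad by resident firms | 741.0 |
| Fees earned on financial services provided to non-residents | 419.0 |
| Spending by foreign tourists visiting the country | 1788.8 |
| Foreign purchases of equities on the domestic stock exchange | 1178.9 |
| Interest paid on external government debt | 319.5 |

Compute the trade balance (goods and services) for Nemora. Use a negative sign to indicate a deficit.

8297.0

Goods: -2394.7 + 8113.5 = 5718.8
Services: 741.0 - 767.5 + 396.9 + 1788.8 + 419.0 = 2578.2
Trade balance = 5718.8 + 2578.2 = 8297.0
(Excluded from the trade balance — primary income: dividends paid to foreign shareholders of resident firms 813.5, compensation paid to foreign seasonal workers 245.2, interest received on holdings of foreign bonds 741.8, dividends received from foreign subsidiaries of resident firms 555.2, interest paid on external government debt 319.5; capital account: capital transfers received from emigrants 97.4, sale of embassy land to a foreign government 134.4, debt forgiveness received from foreign official creditors 238.0, acquisition of foreign patents and trademarks (non-produced assets) 109.6; financial account: inward foreign direct investment in the manufacturing sector 2046.0, foreign purchases of equities on the domestic stock exchange 1178.9; secondary income: personal remittances received from nationals working abroad 775.9.)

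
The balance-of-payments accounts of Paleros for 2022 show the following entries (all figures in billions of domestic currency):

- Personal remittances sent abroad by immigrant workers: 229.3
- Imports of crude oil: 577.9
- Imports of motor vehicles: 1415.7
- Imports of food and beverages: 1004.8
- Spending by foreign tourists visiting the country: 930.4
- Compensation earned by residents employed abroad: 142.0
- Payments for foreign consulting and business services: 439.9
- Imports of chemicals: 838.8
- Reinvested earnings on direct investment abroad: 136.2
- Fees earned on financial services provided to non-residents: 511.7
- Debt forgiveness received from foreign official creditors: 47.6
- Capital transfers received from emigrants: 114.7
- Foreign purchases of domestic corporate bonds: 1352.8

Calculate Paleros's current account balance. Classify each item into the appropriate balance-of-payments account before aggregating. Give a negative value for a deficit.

Goods: -577.9 - 1415.7 - 1004.8 - 838.8 = -3837.2
Services: -439.9 + 930.4 + 511.7 = 1002.2
Primary income: 142.0 + 136.2 = 278.2
Secondary income: -229.3
Current account = (-3837.2) + 1002.2 + 278.2 + (-229.3) = -2786.1
(Excluded from the current account — capital account: debt forgiveness received from foreign official creditors 47.6, capital transfers received from emigrants 114.7; financial account: foreign purchases of domestic corporate bonds 1352.8.)

-2786.1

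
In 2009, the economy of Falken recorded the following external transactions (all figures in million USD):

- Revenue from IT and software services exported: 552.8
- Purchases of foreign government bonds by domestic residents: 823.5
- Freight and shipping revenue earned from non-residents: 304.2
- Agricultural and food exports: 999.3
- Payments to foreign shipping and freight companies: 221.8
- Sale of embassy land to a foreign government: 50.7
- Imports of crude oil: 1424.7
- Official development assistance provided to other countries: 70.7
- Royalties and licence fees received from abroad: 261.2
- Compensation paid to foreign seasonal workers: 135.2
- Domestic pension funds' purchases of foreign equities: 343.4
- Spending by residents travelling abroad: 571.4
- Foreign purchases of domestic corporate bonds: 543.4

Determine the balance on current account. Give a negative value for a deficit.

Goods: 999.3 - 1424.7 = -425.4
Services: 304.2 + 261.2 - 571.4 + 552.8 - 221.8 = 325.0
Primary income: -135.2
Secondary income: -70.7
Current account = (-425.4) + 325.0 + (-135.2) + (-70.7) = -306.3
(Excluded from the current account — financial account: purchases of foreign government bonds by domestic residents 823.5, domestic pension funds' purchases of foreign equities 343.4, foreign purchases of domestic corporate bonds 543.4; capital account: sale of embassy land to a foreign government 50.7.)

-306.3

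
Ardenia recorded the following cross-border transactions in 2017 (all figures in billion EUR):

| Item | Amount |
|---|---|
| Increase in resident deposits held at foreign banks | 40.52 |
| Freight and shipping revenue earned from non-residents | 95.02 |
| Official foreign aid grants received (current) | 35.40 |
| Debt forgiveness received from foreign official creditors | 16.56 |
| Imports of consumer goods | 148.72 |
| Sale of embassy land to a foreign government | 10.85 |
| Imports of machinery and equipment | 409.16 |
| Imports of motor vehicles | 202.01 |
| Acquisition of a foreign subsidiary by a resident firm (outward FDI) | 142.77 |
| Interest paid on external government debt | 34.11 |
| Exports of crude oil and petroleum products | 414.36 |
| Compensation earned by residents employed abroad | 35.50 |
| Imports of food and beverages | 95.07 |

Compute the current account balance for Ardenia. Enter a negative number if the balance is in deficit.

Goods: -409.16 - 202.01 - 95.07 - 148.72 + 414.36 = -440.60
Services: 95.02
Primary income: -34.11 + 35.50 = 1.39
Secondary income: 35.40
Current account = (-440.60) + 95.02 + 1.39 + 35.40 = -308.79
(Excluded from the current account — financial account: increase in resident deposits held at foreign banks 40.52, acquisition of a foreign subsidiary by a resident firm (outward FDI) 142.77; capital account: debt forgiveness received from foreign official creditors 16.56, sale of embassy land to a foreign government 10.85.)

-308.79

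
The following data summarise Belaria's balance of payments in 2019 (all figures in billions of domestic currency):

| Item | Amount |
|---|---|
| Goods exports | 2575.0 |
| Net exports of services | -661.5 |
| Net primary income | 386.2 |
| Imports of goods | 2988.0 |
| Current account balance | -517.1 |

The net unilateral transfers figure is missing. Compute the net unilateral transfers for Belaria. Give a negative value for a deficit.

171.2

Current account = goods balance + services balance + net primary income + net secondary income
Sum of the known components = -688.3
Net unilateral transfers = CA - (known components) = -517.1 - (-688.3) = 171.2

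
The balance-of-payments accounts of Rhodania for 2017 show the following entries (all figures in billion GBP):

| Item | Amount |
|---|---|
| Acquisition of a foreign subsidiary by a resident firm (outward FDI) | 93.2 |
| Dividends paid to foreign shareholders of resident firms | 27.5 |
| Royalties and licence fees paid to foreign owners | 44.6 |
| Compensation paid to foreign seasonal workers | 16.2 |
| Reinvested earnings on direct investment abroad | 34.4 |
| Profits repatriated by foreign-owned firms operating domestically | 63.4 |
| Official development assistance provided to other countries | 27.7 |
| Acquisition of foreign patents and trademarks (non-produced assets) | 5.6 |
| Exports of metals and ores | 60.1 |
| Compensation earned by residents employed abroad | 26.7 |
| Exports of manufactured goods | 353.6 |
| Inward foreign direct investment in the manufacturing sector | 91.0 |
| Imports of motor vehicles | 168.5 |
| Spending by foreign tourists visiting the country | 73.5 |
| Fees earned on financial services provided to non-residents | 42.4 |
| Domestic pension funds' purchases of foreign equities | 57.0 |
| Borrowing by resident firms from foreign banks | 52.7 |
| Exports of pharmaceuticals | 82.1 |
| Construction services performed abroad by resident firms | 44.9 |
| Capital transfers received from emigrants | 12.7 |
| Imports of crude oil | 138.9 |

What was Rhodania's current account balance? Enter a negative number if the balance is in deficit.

Goods: 82.1 - 138.9 + 60.1 + 353.6 - 168.5 = 188.4
Services: 42.4 + 44.9 + 73.5 - 44.6 = 116.2
Primary income: -63.4 + 26.7 + 34.4 - 27.5 - 16.2 = -46.0
Secondary income: -27.7
Current account = 188.4 + 116.2 + (-46.0) + (-27.7) = 230.9
(Excluded from the current account — financial account: acquisition of a foreign subsidiary by a resident firm (outward FDI) 93.2, inward foreign direct investment in the manufacturing sector 91.0, domestic pension funds' purchases of foreign equities 57.0, borrowing by resident firms from foreign banks 52.7; capital account: acquisition of foreign patents and trademarks (non-produced assets) 5.6, capital transfers received from emigrants 12.7.)

230.9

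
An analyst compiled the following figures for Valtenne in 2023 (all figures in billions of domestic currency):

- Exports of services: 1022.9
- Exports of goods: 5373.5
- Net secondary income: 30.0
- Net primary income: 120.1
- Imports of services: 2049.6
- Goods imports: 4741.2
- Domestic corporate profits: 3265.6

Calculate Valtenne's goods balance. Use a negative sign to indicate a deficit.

632.3

Goods balance = 5373.5 - 4741.2 = 632.3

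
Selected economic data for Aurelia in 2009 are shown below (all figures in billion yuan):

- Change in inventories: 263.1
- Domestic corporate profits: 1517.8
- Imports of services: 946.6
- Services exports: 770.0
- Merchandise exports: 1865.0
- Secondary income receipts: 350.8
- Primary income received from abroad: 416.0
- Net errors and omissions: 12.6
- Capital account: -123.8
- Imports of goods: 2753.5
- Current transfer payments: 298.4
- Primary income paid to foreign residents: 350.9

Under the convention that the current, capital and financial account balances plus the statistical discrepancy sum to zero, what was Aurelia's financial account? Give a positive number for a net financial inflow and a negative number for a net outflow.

Goods balance = 1865.0 - 2753.5 = -888.5
Services balance = 770.0 - 946.6 = -176.6
Trade balance (goods + services) = -888.5 + (-176.6) = -1065.1
Net primary income = 416.0 - 350.9 = 65.1
Net secondary income = 350.8 - 298.4 = 52.4
Current account = -1065.1 + 65.1 + 52.4 = -947.6
Financial account = -(-947.6 + (-123.8) + 12.6) = 1058.8

1058.8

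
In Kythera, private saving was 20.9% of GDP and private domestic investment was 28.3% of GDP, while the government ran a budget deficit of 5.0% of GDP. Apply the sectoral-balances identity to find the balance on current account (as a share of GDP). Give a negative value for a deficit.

By the sectoral-balances identity, CA = (S_private - I) + (T - G).
Private balance = 20.9 - 28.3 = -7.4
Government balance (T - G) = -5.0
CA = -7.4 + (-5.0) = -12.4

-12.4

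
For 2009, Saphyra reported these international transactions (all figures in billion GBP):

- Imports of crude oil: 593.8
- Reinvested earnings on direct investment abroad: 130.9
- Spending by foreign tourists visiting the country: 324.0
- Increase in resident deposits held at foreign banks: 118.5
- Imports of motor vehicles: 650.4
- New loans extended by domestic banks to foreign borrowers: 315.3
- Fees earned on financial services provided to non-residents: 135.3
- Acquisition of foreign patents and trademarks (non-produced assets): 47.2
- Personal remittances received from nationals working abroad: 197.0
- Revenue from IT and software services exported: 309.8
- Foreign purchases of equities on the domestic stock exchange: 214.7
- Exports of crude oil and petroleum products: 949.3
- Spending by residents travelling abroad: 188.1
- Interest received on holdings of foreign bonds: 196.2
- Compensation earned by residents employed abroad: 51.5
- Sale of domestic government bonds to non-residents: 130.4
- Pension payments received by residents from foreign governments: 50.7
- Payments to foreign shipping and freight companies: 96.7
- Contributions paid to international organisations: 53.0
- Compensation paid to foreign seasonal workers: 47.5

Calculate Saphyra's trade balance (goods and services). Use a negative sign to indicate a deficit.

Goods: -593.8 - 650.4 + 949.3 = -294.9
Services: -188.1 + 309.8 + 324.0 + 135.3 - 96.7 = 484.3
Trade balance = -294.9 + 484.3 = 189.4
(Excluded from the trade balance — primary income: reinvested earnings on direct investment abroad 130.9, interest received on holdings of foreign bonds 196.2, compensation earned by residents employed abroad 51.5, compensation paid to foreign seasonal workers 47.5; financial account: increase in resident deposits held at foreign banks 118.5, new loans extended by domestic banks to foreign borrowers 315.3, foreign purchases of equities on the domestic stock exchange 214.7, sale of domestic government bonds to non-residents 130.4; capital account: acquisition of foreign patents and trademarks (non-produced assets) 47.2; secondary income: personal remittances received from nationals working abroad 197.0, pension payments received by residents from foreign governments 50.7, contributions paid to international organisations 53.0.)

189.4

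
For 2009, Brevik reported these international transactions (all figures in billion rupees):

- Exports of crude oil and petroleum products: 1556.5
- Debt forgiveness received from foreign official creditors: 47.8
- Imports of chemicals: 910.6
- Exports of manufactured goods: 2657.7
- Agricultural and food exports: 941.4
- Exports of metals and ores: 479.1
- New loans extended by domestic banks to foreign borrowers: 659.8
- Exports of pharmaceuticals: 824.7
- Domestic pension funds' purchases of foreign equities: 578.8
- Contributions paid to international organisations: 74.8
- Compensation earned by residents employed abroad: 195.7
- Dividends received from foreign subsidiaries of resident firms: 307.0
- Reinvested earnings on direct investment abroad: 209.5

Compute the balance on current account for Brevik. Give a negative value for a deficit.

Goods: 824.7 + 479.1 + 1556.5 + 941.4 + 2657.7 - 910.6 = 5548.8
Primary income: 209.5 + 195.7 + 307.0 = 712.2
Secondary income: -74.8
Current account = 5548.8 + 712.2 + (-74.8) = 6186.2
(Excluded from the current account — capital account: debt forgiveness received from foreign official creditors 47.8; financial account: new loans extended by domestic banks to foreign borrowers 659.8, domestic pension funds' purchases of foreign equities 578.8.)

6186.2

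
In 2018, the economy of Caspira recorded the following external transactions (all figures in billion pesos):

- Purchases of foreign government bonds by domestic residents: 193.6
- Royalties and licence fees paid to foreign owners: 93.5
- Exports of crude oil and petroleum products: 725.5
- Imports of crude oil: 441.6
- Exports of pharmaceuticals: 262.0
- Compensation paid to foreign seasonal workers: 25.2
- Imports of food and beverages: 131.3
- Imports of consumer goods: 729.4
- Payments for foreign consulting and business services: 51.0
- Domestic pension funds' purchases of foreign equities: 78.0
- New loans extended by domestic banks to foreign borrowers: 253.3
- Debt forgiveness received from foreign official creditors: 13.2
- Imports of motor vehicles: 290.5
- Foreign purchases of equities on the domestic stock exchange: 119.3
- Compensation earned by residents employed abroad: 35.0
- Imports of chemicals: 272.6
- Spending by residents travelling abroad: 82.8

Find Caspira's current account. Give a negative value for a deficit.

-1095.4

Goods: -131.3 + 262.0 + 725.5 - 272.6 - 729.4 - 441.6 - 290.5 = -877.9
Services: -93.5 - 82.8 - 51.0 = -227.3
Primary income: -25.2 + 35.0 = 9.8
Current account = (-877.9) + (-227.3) + 9.8 = -1095.4
(Excluded from the current account — financial account: purchases of foreign government bonds by domestic residents 193.6, domestic pension funds' purchases of foreign equities 78.0, new loans extended by domestic banks to foreign borrowers 253.3, foreign purchases of equities on the domestic stock exchange 119.3; capital account: debt forgiveness received from foreign official creditors 13.2.)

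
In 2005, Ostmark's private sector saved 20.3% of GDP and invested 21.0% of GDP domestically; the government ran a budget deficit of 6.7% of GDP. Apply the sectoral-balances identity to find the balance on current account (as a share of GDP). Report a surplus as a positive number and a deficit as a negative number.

-7.4

By the sectoral-balances identity, CA = (S_private - I) + (T - G).
Private balance = 20.3 - 21.0 = -0.7
Government balance (T - G) = -6.7
CA = -0.7 + (-6.7) = -7.4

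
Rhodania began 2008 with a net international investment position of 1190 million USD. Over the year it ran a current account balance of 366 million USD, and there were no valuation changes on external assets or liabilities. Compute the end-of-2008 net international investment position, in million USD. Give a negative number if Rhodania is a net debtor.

1556

With no valuation effects, change in NIIP = current account = 366
End-of-year NIIP = 1190 + 366 = 1556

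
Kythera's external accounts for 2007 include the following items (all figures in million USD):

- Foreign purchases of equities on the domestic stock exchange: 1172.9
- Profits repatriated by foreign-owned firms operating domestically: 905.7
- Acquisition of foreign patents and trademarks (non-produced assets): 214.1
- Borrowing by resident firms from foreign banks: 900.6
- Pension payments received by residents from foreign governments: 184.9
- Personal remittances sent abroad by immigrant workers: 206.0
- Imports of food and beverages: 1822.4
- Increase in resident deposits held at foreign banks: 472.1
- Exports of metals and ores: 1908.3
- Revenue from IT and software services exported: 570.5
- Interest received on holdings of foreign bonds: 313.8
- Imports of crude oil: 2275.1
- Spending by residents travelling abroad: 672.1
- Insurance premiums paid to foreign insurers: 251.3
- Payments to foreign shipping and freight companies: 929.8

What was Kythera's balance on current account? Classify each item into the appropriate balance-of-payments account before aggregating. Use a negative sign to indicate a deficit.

-4084.9

Goods: -2275.1 + 1908.3 - 1822.4 = -2189.2
Services: -251.3 - 672.1 - 929.8 + 570.5 = -1282.7
Primary income: -905.7 + 313.8 = -591.9
Secondary income: -206.0 + 184.9 = -21.1
Current account = (-2189.2) + (-1282.7) + (-591.9) + (-21.1) = -4084.9
(Excluded from the current account — financial account: foreign purchases of equities on the domestic stock exchange 1172.9, borrowing by resident firms from foreign banks 900.6, increase in resident deposits held at foreign banks 472.1; capital account: acquisition of foreign patents and trademarks (non-produced assets) 214.1.)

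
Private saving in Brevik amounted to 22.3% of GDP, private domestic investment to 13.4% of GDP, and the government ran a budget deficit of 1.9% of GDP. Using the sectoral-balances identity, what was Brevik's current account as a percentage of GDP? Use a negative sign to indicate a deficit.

7.0

By the sectoral-balances identity, CA = (S_private - I) + (T - G).
Private balance = 22.3 - 13.4 = 8.9
Government balance (T - G) = -1.9
CA = 8.9 + (-1.9) = 7.0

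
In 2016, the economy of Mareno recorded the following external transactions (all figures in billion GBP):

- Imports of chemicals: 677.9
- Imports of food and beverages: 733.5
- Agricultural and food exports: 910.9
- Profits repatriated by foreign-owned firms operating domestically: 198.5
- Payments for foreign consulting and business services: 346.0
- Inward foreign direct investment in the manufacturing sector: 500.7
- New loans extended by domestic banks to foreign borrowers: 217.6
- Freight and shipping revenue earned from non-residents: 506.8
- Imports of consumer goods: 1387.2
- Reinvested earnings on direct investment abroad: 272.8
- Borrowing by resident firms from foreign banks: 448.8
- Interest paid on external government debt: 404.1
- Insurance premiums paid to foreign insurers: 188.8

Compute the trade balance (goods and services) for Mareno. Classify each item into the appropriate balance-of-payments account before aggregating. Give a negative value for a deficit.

Goods: 910.9 - 733.5 - 677.9 - 1387.2 = -1887.7
Services: -188.8 + 506.8 - 346.0 = -28.0
Trade balance = -1887.7 + (-28.0) = -1915.7
(Excluded from the trade balance — primary income: profits repatriated by foreign-owned firms operating domestically 198.5, reinvested earnings on direct investment abroad 272.8, interest paid on external government debt 404.1; financial account: inward foreign direct investment in the manufacturing sector 500.7, new loans extended by domestic banks to foreign borrowers 217.6, borrowing by resident firms from foreign banks 448.8.)

-1915.7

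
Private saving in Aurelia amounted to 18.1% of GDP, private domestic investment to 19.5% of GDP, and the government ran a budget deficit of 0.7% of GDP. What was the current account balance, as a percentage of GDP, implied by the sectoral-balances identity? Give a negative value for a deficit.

-2.1

By the sectoral-balances identity, CA = (S_private - I) + (T - G).
Private balance = 18.1 - 19.5 = -1.4
Government balance (T - G) = -0.7
CA = -1.4 + (-0.7) = -2.1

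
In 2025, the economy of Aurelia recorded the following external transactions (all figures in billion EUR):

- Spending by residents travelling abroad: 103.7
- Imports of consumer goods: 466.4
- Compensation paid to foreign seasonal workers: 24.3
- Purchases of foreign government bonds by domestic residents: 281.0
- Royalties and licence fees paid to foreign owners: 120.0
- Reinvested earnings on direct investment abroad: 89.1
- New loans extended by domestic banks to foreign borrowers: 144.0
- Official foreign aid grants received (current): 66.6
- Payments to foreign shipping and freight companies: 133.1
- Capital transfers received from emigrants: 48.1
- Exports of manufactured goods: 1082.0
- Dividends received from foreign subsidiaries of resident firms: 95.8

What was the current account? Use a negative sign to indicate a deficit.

Goods: -466.4 + 1082.0 = 615.6
Services: -120.0 - 133.1 - 103.7 = -356.8
Primary income: -24.3 + 89.1 + 95.8 = 160.6
Secondary income: 66.6
Current account = 615.6 + (-356.8) + 160.6 + 66.6 = 486.0
(Excluded from the current account — financial account: purchases of foreign government bonds by domestic residents 281.0, new loans extended by domestic banks to foreign borrowers 144.0; capital account: capital transfers received from emigrants 48.1.)

486.0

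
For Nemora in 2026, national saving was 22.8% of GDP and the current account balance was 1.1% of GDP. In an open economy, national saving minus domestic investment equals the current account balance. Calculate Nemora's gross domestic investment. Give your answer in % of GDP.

I = S - CA = 22.8 - 1.1 = 21.7

21.7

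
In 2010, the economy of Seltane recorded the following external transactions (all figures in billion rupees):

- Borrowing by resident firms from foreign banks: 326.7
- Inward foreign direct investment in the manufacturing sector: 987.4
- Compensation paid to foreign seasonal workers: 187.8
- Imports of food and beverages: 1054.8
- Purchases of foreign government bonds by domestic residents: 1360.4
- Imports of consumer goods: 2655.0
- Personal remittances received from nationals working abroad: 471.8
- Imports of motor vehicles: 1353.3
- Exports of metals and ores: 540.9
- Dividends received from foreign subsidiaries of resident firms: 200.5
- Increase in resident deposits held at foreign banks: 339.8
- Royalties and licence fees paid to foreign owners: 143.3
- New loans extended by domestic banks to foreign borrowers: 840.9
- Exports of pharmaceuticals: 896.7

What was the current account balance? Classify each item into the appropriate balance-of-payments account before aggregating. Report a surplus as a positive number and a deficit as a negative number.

-3284.3

Goods: 896.7 - 1353.3 + 540.9 - 1054.8 - 2655.0 = -3625.5
Services: -143.3
Primary income: -187.8 + 200.5 = 12.7
Secondary income: 471.8
Current account = (-3625.5) + (-143.3) + 12.7 + 471.8 = -3284.3
(Excluded from the current account — financial account: borrowing by resident firms from foreign banks 326.7, inward foreign direct investment in the manufacturing sector 987.4, purchases of foreign government bonds by domestic residents 1360.4, increase in resident deposits held at foreign banks 339.8, new loans extended by domestic banks to foreign borrowers 840.9.)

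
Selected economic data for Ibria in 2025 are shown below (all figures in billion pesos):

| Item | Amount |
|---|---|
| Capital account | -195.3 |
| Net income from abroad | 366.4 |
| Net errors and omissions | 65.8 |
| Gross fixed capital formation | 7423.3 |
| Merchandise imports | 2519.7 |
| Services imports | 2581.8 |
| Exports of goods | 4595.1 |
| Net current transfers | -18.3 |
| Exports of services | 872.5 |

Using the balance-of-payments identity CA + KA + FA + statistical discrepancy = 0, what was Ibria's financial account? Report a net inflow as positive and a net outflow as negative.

Goods balance = 4595.1 - 2519.7 = 2075.4
Services balance = 872.5 - 2581.8 = -1709.3
Trade balance (goods + services) = 2075.4 + (-1709.3) = 366.1
Net primary income = 366.4
Net secondary income = -18.3
Current account = 366.1 + 366.4 + (-18.3) = 714.2
Financial account = -(714.2 + (-195.3) + 65.8) = -584.7

-584.7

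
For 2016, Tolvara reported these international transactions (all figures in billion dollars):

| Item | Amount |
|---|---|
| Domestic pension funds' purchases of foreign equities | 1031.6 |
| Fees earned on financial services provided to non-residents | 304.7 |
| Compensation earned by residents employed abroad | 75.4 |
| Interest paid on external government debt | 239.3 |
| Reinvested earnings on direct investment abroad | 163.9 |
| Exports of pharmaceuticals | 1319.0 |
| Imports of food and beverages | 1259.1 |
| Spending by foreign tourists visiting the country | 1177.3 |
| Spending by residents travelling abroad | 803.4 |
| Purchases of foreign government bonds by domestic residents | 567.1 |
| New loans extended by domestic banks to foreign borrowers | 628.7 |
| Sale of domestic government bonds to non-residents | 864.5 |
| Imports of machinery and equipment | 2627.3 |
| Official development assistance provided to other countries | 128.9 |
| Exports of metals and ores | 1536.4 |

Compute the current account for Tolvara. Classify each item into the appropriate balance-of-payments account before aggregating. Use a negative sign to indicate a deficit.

-481.3

Goods: 1319.0 - 2627.3 + 1536.4 - 1259.1 = -1031.0
Services: -803.4 + 304.7 + 1177.3 = 678.6
Primary income: 75.4 - 239.3 + 163.9 = 0.0
Secondary income: -128.9
Current account = (-1031.0) + 678.6 + 0.0 + (-128.9) = -481.3
(Excluded from the current account — financial account: domestic pension funds' purchases of foreign equities 1031.6, purchases of foreign government bonds by domestic residents 567.1, new loans extended by domestic banks to foreign borrowers 628.7, sale of domestic government bonds to non-residents 864.5.)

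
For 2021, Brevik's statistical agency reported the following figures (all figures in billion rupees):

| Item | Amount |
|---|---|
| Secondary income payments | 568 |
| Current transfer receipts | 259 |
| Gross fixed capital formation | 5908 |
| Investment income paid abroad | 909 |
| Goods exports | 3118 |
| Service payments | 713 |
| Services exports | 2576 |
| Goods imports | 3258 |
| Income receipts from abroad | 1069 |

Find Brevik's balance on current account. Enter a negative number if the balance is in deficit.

Goods balance = 3118 - 3258 = -140
Services balance = 2576 - 713 = 1863
Trade balance (goods + services) = -140 + 1863 = 1723
Net primary income = 1069 - 909 = 160
Net secondary income = 259 - 568 = -309
Current account = 1723 + 160 + (-309) = 1574

1574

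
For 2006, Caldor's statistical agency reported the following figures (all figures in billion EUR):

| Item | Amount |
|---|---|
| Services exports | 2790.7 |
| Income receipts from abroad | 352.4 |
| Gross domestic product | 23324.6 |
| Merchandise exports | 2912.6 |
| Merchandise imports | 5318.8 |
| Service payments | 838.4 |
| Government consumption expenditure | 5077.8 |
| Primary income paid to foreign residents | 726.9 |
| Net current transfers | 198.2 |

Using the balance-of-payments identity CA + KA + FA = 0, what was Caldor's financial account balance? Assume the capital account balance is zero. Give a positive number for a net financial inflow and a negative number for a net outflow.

630.2

Goods balance = 2912.6 - 5318.8 = -2406.2
Services balance = 2790.7 - 838.4 = 1952.3
Trade balance (goods + services) = -2406.2 + 1952.3 = -453.9
Net primary income = 352.4 - 726.9 = -374.5
Net secondary income = 198.2
Current account = -453.9 + (-374.5) + 198.2 = -630.2
Financial account = -(-630.2) = 630.2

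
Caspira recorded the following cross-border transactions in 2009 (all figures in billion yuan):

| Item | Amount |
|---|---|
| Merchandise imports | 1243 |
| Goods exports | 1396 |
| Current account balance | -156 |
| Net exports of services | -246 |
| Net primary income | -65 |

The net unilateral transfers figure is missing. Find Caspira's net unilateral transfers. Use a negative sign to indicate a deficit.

Current account = goods balance + services balance + net primary income + net secondary income
Sum of the known components = -158
Net unilateral transfers = CA - (known components) = -156 - (-158) = 2

2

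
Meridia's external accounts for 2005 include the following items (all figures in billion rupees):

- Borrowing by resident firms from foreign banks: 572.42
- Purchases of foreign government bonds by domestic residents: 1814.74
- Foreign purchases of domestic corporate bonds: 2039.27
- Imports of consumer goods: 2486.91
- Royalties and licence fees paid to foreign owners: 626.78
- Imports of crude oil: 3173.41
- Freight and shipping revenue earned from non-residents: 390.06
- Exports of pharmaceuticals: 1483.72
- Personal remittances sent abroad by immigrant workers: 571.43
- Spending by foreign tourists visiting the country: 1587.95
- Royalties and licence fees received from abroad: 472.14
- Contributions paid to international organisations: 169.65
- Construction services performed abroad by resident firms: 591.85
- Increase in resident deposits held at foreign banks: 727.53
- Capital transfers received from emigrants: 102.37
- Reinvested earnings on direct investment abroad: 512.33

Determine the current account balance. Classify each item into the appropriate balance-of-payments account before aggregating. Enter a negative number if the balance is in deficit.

Goods: -2486.91 + 1483.72 - 3173.41 = -4176.60
Services: 472.14 + 591.85 + 1587.95 + 390.06 - 626.78 = 2415.22
Primary income: 512.33
Secondary income: -169.65 - 571.43 = -741.08
Current account = (-4176.60) + 2415.22 + 512.33 + (-741.08) = -1990.13
(Excluded from the current account — financial account: borrowing by resident firms from foreign banks 572.42, purchases of foreign government bonds by domestic residents 1814.74, foreign purchases of domestic corporate bonds 2039.27, increase in resident deposits held at foreign banks 727.53; capital account: capital transfers received from emigrants 102.37.)

-1990.13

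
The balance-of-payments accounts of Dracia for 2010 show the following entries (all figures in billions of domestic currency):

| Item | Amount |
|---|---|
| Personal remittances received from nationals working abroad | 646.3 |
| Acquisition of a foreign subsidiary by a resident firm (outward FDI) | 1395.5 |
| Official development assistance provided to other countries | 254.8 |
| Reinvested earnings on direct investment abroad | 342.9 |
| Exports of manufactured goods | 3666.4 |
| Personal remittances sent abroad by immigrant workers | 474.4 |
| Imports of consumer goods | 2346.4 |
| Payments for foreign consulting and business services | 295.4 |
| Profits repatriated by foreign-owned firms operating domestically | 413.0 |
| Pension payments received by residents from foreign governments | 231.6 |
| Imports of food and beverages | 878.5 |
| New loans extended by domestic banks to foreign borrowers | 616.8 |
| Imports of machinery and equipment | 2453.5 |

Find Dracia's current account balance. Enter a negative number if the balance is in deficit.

Goods: -2453.5 + 3666.4 - 878.5 - 2346.4 = -2012.0
Services: -295.4
Primary income: 342.9 - 413.0 = -70.1
Secondary income: -474.4 + 231.6 + 646.3 - 254.8 = 148.7
Current account = (-2012.0) + (-295.4) + (-70.1) + 148.7 = -2228.8
(Excluded from the current account — financial account: acquisition of a foreign subsidiary by a resident firm (outward FDI) 1395.5, new loans extended by domestic banks to foreign borrowers 616.8.)

-2228.8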